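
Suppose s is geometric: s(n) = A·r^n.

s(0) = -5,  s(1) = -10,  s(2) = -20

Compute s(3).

-40

Consecutive ratio: -10/(-5) = 2, and -20/(-10) = 2, so r = 2.
Then A·2^0 = -5 gives A = -5, and s(n) = -5·2^n.
s(3) = -5·2^3 = -40.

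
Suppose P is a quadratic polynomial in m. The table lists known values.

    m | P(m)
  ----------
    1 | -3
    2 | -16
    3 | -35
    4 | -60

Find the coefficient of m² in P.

First differences: -13, -19, -25. Second differences: -6, -6.
Level-2 differences are constant, so P has degree 2.
Fitting a degree-2 polynomial gives P(m) = -3m² - 4m + 4.
The coefficient of m² is -3.

-3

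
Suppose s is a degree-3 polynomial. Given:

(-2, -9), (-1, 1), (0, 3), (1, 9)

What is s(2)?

Write s(n) = an³ + bn² + cn + d; the 4 given values yield a linear system in the 4 coefficients.
Solving, s(n) = 2n³ + 2n² + 2n + 3.
Then s(2) = 31.

31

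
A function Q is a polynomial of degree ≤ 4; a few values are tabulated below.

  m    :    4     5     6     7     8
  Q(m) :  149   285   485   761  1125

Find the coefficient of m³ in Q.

First differences: 136, 200, 276, 364. Second differences: 64, 76, 88. Third differences: 12, 12.
Level-3 differences are constant, so Q has degree 3.
Fitting a degree-3 polynomial gives Q(m) = 2m³ + 2m² - 4m + 5.
The coefficient of m³ is 2.

2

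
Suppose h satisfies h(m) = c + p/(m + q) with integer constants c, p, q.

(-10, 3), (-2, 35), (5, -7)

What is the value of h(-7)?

(h(m) − c)(m + q) = p for each data point; the three points give a linear system in c and q, then p follows.
Solving: c = -1, q = 1, p = -36, so h(m) = -1 − 36/(m + 1).
Then h(-7) = -1 − 36/(-6) = 5.

5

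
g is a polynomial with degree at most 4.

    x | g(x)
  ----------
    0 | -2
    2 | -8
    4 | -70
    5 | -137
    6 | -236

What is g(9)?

Write g(x) = ax^4 + bx³ + cx² + dx + e; the 5 given values yield a linear system in the 5 coefficients.
Solving, the leading coefficient vanishes, and g(x) = -x³ - x² + 3x - 2.
Then g(9) = -785.

-785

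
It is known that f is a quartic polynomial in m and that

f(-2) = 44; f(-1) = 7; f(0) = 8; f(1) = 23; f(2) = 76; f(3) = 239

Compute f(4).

632

First differences: -37, 1, 15, 53, 163. Second differences: 38, 14, 38, 110. Third differences: -24, 24, 72. Fourth differences: 48, 48.
Level-4 differences are constant, so f has degree 4.
Fitting a degree-4 polynomial gives f(m) = 2m^4 + 5m² + 8m + 8.
Then f(4) = 632.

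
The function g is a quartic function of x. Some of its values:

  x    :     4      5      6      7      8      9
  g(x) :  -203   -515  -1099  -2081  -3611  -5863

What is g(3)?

First differences: -312, -584, -982, -1530, -2252. Second differences: -272, -398, -548, -722. Third differences: -126, -150, -174. Fourth differences: -24, -24.
Level-4 differences are constant, so g has degree 4.
Fitting a degree-4 polynomial gives g(x) = -x^4 + x³ - 4x + 5.
Then g(3) = -61.

-61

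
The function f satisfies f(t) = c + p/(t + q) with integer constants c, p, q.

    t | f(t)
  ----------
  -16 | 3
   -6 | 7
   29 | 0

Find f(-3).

(f(t) − c)(t + q) = p for each data point; the three points give a linear system in c and q, then p follows.
Solving: c = 1, q = 1, p = -30, so f(t) = 1 − 30/(t + 1).
Then f(-3) = 1 − 30/(-2) = 16.

16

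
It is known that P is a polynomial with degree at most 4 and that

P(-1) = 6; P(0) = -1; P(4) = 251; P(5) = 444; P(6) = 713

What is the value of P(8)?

Write P(n) = an^4 + bn³ + cn² + dn + e; the 5 given values yield a linear system in the 5 coefficients.
Solving, the leading coefficient vanishes, and P(n) = 2n³ + 8n² - n - 1.
Then P(8) = 1527.

1527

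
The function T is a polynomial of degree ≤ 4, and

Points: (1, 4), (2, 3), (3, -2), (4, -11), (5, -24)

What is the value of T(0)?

1

First differences: -1, -5, -9, -13. Second differences: -4, -4, -4.
Level-2 differences are constant, so T has degree 2.
Fitting a degree-2 polynomial gives T(m) = -2m² + 5m + 1.
Then T(0) = 1.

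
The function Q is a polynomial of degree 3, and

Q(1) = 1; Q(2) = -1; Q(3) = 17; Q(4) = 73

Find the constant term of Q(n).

5

Write Q(n) = an³ + bn² + cn + d; the 4 given values yield a linear system in the 4 coefficients.
Solving, Q(n) = 3n³ - 8n² + n + 5.
The constant term is Q(0) = 5.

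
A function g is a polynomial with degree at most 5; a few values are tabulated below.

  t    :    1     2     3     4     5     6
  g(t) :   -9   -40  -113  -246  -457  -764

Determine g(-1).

Write g(t) = at^5 + bt^4 + ct³ + dt² + et + p; the 6 given values yield a linear system in the 6 coefficients.
Solving, the top 2 coefficients vanish, and g(t) = -3t³ - 3t² - t - 2.
Then g(-1) = -1.

-1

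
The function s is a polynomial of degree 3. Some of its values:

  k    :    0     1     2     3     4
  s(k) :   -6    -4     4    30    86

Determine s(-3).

Write s(k) = ak³ + bk² + ck + d; the 5 given values yield a linear system in the 4 coefficients.
Solving, s(k) = 2k³ - 3k² + 3k - 6.
Then s(-3) = -96.

-96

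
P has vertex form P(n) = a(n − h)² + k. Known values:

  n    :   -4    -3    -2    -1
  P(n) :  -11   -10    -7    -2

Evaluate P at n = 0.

5

First differences 1, 3, 5; second difference 2 = 2a, so a = 1.
Expanding, the n-coefficient is −2ah = -2h; matching it to the data gives h = -4, and then k = -11.
So P(n) = 1(n + 4)² − 11.
P(0) = 1·4² − 11 = 5.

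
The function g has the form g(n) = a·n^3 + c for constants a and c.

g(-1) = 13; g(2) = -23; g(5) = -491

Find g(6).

-855

From g(-1) = 13 and g(2) = -23: -1a + c = 13 and 8a + c = -23.
Subtracting: 9a = -36, so a = -4; then c = 13 − (-4)·(-1) = 9.
So g(n) = -4n³ + 9, and g(6) = -855.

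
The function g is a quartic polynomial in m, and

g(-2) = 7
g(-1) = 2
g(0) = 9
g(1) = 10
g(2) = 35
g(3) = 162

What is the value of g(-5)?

First differences: -5, 7, 1, 25, 127. Second differences: 12, -6, 24, 102. Third differences: -18, 30, 78. Fourth differences: 48, 48.
Level-4 differences are constant, so g has degree 4.
Fitting a degree-4 polynomial gives g(m) = 2m^4 + m³ - 5m² + 3m + 9.
Then g(-5) = 994.

994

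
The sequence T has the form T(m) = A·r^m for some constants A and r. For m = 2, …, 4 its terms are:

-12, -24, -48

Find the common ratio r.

Consecutive ratio: -24/(-12) = 2, and -48/(-24) = 2, so r = 2.
Then A·2^2 = -12 gives A = -3, and T(m) = -3·2^m.

2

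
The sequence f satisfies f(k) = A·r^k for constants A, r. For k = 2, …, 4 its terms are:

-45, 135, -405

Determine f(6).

Consecutive ratio: 135/(-45) = -3, and -405/135 = -3, so r = -3.
Then A·(-3)^2 = -45 gives A = -5, and f(k) = -5·(-3)^k.
f(6) = -5·(-3)^6 = -3645.

-3645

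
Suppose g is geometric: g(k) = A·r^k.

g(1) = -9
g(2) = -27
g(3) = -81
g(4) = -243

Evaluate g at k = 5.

-729

Consecutive ratio: -27/(-9) = 3, and -81/(-27) = 3, so r = 3.
Then A·3^1 = -9 gives A = -3, and g(k) = -3·3^k.
g(5) = -3·3^5 = -729.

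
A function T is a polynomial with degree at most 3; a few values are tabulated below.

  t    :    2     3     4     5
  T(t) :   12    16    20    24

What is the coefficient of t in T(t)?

4

Write T(t) = at³ + bt² + ct + d; the 4 given values yield a linear system in the 4 coefficients.
Solving, the top 2 coefficients vanish, and T(t) = 4t + 4.
The coefficient of t is 4.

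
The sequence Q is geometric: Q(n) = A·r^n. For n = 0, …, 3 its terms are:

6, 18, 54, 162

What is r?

Consecutive ratio: 18/6 = 3, and 54/18 = 3, so r = 3.
Then A·3^0 = 6 gives A = 6, and Q(n) = 6·3^n.

3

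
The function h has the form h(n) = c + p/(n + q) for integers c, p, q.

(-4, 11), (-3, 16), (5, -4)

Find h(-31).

2

(h(n) − c)(n + q) = p for each data point; the three points give a linear system in c and q, then p follows.
Solving: c = 1, q = 1, p = -30, so h(n) = 1 − 30/(n + 1).
Then h(-31) = 1 − 30/(-30) = 2.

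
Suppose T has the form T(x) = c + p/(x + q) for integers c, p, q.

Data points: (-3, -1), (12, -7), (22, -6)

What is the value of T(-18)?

-4

(T(x) − c)(x + q) = p for each data point; the three points give a linear system in c and q, then p follows.
Solving: c = -5, q = -2, p = -20, so T(x) = -5 − 20/(x − 2).
Then T(-18) = -5 − 20/(-20) = -4.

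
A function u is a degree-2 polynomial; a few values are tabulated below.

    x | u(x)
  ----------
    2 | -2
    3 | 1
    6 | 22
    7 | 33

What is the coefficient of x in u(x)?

Write u(x) = ax² + bx + c; the 4 given values yield a linear system in the 3 coefficients.
Solving, u(x) = x² - 2x - 2.
The coefficient of x is -2.

-2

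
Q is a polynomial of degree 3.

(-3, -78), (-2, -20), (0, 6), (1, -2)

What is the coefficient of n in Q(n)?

Write Q(n) = an³ + bn² + cn + d; the 4 given values yield a linear system in the 4 coefficients.
Solving, Q(n) = 2n³ - 5n² - 5n + 6.
The coefficient of n is -5.

-5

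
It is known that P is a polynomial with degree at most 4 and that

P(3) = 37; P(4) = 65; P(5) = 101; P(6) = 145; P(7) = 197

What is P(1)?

First differences: 28, 36, 44, 52. Second differences: 8, 8, 8.
Level-2 differences are constant, so P has degree 2.
Fitting a degree-2 polynomial gives P(n) = 4n² + 1.
Then P(1) = 5.

5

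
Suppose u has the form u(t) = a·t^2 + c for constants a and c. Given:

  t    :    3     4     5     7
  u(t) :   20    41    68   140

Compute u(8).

From u(3) = 20 and u(4) = 41: 9a + c = 20 and 16a + c = 41.
Subtracting: 7a = 21, so a = 3; then c = 20 − 3·9 = -7.
So u(t) = 3t² − 7, and u(8) = 185.

185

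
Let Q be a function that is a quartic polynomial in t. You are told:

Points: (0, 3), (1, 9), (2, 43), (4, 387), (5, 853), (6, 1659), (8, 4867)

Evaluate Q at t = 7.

Write Q(t) = at^4 + bt³ + ct² + dt + e; the 7 given values yield a linear system in the 5 coefficients.
Solving, Q(t) = t^4 + t³ + 4t² + 3.
Then Q(7) = 2943.

2943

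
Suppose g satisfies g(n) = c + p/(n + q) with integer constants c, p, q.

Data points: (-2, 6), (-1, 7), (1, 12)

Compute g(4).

-18

(g(n) − c)(n + q) = p for each data point; the three points give a linear system in c and q, then p follows.
Solving: c = 2, q = -3, p = -20, so g(n) = 2 − 20/(n − 3).
Then g(4) = 2 − 20/1 = -18.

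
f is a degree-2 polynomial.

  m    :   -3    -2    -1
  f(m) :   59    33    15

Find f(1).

3

Write f(m) = am² + bm + c; the 3 given values yield a linear system in the 3 coefficients.
Solving, f(m) = 4m² - 6m + 5.
Then f(1) = 3.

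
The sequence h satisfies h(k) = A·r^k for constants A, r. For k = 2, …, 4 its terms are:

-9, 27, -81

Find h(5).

Consecutive ratio: 27/(-9) = -3, and -81/27 = -3, so r = -3.
Then A·(-3)^2 = -9 gives A = -1, and h(k) = -1·(-3)^k.
h(5) = -1·(-3)^5 = 243.

243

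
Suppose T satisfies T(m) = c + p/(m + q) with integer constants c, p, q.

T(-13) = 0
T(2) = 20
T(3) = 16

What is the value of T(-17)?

(T(m) − c)(m + q) = p for each data point; the three points give a linear system in c and q, then p follows.
Solving: c = 4, q = 1, p = 48, so T(m) = 4 + 48/(m + 1).
Then T(-17) = 4 + 48/(-16) = 1.

1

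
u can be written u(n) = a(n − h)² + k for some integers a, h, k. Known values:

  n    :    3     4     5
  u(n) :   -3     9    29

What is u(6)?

First differences 12, 20; second difference 8 = 2a, so a = 4.
Expanding, the n-coefficient is −2ah = -8h; matching it to the data gives h = 2, and then k = -7.
So u(n) = 4(n − 2)² − 7.
u(6) = 4·4² − 7 = 57.

57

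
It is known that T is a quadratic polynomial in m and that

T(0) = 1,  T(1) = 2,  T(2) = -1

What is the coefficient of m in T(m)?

3

Write T(m) = am² + bm + c; the 3 given values yield a linear system in the 3 coefficients.
Solving, T(m) = -2m² + 3m + 1.
The coefficient of m is 3.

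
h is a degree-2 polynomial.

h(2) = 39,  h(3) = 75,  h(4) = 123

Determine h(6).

Write h(t) = at² + bt + c; the 3 given values yield a linear system in the 3 coefficients.
Solving, h(t) = 6t² + 6t + 3.
Then h(6) = 255.

255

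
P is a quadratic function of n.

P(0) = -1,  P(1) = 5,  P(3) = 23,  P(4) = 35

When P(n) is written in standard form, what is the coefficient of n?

5

Write P(n) = an² + bn + c; the 4 given values yield a linear system in the 3 coefficients.
Solving, P(n) = n² + 5n - 1.
The coefficient of n is 5.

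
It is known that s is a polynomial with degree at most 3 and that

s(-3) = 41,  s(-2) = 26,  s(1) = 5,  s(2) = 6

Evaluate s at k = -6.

110

Write s(k) = ak³ + bk² + ck + d; the 4 given values yield a linear system in the 4 coefficients.
Solving, the leading coefficient vanishes, and s(k) = 2k² - 5k + 8.
Then s(-6) = 110.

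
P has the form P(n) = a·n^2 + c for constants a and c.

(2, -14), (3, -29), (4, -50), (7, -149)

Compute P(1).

-5

From P(2) = -14 and P(3) = -29: 4a + c = -14 and 9a + c = -29.
Subtracting: 5a = -15, so a = -3; then c = -14 − (-3)·4 = -2.
So P(n) = -3n² − 2, and P(1) = -5.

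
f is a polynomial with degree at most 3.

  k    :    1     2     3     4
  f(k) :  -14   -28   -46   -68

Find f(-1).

Write f(k) = ak³ + bk² + ck + d; the 4 given values yield a linear system in the 4 coefficients.
Solving, the leading coefficient vanishes, and f(k) = -2k² - 8k - 4.
Then f(-1) = 2.

2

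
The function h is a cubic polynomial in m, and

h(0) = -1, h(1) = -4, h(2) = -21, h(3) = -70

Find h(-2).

35

Write h(m) = am³ + bm² + cm + d; the 4 given values yield a linear system in the 4 coefficients.
Solving, h(m) = -3m³ + 2m² - 2m - 1.
Then h(-2) = 35.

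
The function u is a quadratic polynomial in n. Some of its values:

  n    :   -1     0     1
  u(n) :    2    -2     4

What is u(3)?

46

Write u(n) = an² + bn + c; the 3 given values yield a linear system in the 3 coefficients.
Solving, u(n) = 5n² + n - 2.
Then u(3) = 46.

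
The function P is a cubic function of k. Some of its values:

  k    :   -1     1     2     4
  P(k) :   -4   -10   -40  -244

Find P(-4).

Write P(k) = ak³ + bk² + ck + d; the 4 given values yield a linear system in the 4 coefficients.
Solving, P(k) = -3k³ - 3k² - 4.
Then P(-4) = 140.

140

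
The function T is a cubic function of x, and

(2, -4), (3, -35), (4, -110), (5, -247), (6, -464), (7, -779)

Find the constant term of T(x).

Write T(x) = ax³ + bx² + cx + d; the 6 given values yield a linear system in the 4 coefficients.
Solving, T(x) = -3x³ + 5x² + x - 2.
The constant term is T(0) = -2.

-2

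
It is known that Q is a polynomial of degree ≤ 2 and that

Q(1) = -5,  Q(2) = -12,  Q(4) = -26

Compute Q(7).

Write Q(m) = am² + bm + c; the 3 given values yield a linear system in the 3 coefficients.
Solving, the leading coefficient vanishes, and Q(m) = -7m + 2.
Then Q(7) = -47.

-47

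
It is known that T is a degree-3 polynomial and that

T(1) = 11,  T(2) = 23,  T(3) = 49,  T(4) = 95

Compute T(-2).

Write T(k) = ak³ + bk² + ck + d; the 4 given values yield a linear system in the 4 coefficients.
Solving, T(k) = k³ + k² + 2k + 7.
Then T(-2) = -1.

-1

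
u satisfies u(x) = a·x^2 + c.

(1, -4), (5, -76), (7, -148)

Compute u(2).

-13

From u(1) = -4 and u(5) = -76: 1a + c = -4 and 25a + c = -76.
Subtracting: 24a = -72, so a = -3; then c = -4 − (-3)·1 = -1.
So u(x) = -3x² − 1, and u(2) = -13.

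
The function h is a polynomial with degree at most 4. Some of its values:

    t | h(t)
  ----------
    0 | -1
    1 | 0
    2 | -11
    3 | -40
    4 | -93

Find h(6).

-295

Write h(t) = at^4 + bt³ + ct² + dt + e; the 5 given values yield a linear system in the 5 coefficients.
Solving, the leading coefficient vanishes, and h(t) = -t³ - 3t² + 5t - 1.
Then h(6) = -295.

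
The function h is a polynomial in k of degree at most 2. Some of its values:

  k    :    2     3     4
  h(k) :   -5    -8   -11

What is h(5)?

-14

Write h(k) = ak² + bk + c; the 3 given values yield a linear system in the 3 coefficients.
Solving, the leading coefficient vanishes, and h(k) = -3k + 1.
Then h(5) = -14.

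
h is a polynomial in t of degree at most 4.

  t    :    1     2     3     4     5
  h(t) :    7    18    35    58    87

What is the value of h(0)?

Write h(t) = at^4 + bt³ + ct² + dt + e; the 5 given values yield a linear system in the 5 coefficients.
Solving, the top 2 coefficients vanish, and h(t) = 3t² + 2t + 2.
Then h(0) = 2.

2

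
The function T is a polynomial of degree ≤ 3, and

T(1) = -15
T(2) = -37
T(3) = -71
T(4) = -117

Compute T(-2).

First differences: -22, -34, -46. Second differences: -12, -12.
Level-2 differences are constant, so T has degree 2.
Fitting a degree-2 polynomial gives T(x) = -6x² - 4x - 5.
Then T(-2) = -21.

-21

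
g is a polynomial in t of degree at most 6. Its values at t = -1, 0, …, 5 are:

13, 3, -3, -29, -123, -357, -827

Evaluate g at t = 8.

-4973

First differences: -10, -6, -26, -94, -234, -470. Second differences: 4, -20, -68, -140, -236. Third differences: -24, -48, -72, -96. Fourth differences: -24, -24, -24.
Level-4 differences are constant, so g has degree 4.
Fitting a degree-4 polynomial gives g(t) = -t^4 - 2t³ + 3t² - 6t + 3.
Then g(8) = -4973.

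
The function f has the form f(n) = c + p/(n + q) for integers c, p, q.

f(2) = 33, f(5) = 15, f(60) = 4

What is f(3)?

23

(f(n) − c)(n + q) = p for each data point; the three points give a linear system in c and q, then p follows.
Solving: c = 3, q = 0, p = 60, so f(n) = 3 + 60/(n + 0).
Then f(3) = 3 + 60/3 = 23.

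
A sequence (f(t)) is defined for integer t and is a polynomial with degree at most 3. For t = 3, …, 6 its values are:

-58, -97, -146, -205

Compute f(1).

First differences: -39, -49, -59. Second differences: -10, -10.
Level-2 differences are constant, so f has degree 2.
Fitting a degree-2 polynomial gives f(t) = -5t² - 4t - 1.
Then f(1) = -10.

-10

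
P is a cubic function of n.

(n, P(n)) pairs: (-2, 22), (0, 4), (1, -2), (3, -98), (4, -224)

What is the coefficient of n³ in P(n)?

Write P(n) = an³ + bn² + cn + d; the 5 given values yield a linear system in the 4 coefficients.
Solving, P(n) = -3n³ - 2n² - n + 4.
The coefficient of n³ is -3.

-3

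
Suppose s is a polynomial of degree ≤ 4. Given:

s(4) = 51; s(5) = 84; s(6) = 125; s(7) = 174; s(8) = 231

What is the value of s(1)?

Write s(m) = am^4 + bm³ + cm² + dm + e; the 5 given values yield a linear system in the 5 coefficients.
Solving, the top 2 coefficients vanish, and s(m) = 4m² - 3m - 1.
Then s(1) = 0.

0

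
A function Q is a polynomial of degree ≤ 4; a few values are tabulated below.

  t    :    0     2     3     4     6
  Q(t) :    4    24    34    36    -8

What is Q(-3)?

64

Write Q(t) = at^4 + bt³ + ct² + dt + e; the 5 given values yield a linear system in the 5 coefficients.
Solving, the leading coefficient vanishes, and Q(t) = -t³ + 5t² + 4t + 4.
Then Q(-3) = 64.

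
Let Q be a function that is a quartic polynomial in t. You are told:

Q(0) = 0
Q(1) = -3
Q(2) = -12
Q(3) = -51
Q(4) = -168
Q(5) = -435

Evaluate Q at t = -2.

Write Q(t) = at^4 + bt³ + ct² + dt + e; the 6 given values yield a linear system in the 5 coefficients.
Solving, Q(t) = -t^4 + 2t³ - 2t² - 2t.
Then Q(-2) = -36.

-36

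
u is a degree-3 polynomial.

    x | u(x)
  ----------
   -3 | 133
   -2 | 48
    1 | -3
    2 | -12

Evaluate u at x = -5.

Write u(x) = ax³ + bx² + cx + d; the 4 given values yield a linear system in the 4 coefficients.
Solving, u(x) = -3x³ + 5x² - 3x - 2.
Then u(-5) = 513.

513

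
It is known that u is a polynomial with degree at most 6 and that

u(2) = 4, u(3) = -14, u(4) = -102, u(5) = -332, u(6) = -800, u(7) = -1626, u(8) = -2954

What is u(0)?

-2

First differences: -18, -88, -230, -468, -826, -1328. Second differences: -70, -142, -238, -358, -502. Third differences: -72, -96, -120, -144. Fourth differences: -24, -24, -24.
Level-4 differences are constant, so u has degree 4.
Fitting a degree-4 polynomial gives u(x) = -x^4 + 2x³ + 2x² - x - 2.
The constant term is u(0) = -2.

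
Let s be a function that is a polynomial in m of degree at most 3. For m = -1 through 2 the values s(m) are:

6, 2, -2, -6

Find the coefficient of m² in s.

0

First differences: -4, -4, -4.
Level-1 differences are constant, so s has degree 1.
Fitting a degree-1 polynomial gives s(m) = -4m + 2.
The coefficient of m² is 0.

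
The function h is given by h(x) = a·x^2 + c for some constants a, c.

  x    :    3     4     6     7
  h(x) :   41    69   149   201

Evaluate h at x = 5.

From h(3) = 41 and h(4) = 69: 9a + c = 41 and 16a + c = 69.
Subtracting: 7a = 28, so a = 4; then c = 41 − 4·9 = 5.
So h(x) = 4x² + 5, and h(5) = 105.

105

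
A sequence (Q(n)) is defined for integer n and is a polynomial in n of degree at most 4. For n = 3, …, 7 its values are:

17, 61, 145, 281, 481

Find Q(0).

5

First differences: 44, 84, 136, 200. Second differences: 40, 52, 64. Third differences: 12, 12.
Level-3 differences are constant, so Q has degree 3.
Fitting a degree-3 polynomial gives Q(n) = 2n³ - 4n² - 2n + 5.
Then Q(0) = 5.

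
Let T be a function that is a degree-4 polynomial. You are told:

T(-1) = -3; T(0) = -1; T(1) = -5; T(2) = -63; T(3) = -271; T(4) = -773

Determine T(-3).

First differences: 2, -4, -58, -208, -502. Second differences: -6, -54, -150, -294. Third differences: -48, -96, -144. Fourth differences: -48, -48.
Level-4 differences are constant, so T has degree 4.
Fitting a degree-4 polynomial gives T(m) = -2m^4 - 4m³ - m² + 3m - 1.
Then T(-3) = -73.

-73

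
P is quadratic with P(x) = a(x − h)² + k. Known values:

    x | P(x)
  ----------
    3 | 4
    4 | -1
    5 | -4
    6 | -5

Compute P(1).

20

First differences -5, -3, -1; second difference 2 = 2a, so a = 1.
Expanding, the x-coefficient is −2ah = -2h; matching it to the data gives h = 6, and then k = -5.
So P(x) = 1(x − 6)² − 5.
P(1) = 1·(-5)² − 5 = 20.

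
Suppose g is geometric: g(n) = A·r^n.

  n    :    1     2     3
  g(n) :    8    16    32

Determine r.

Consecutive ratio: 16/8 = 2, and 32/16 = 2, so r = 2.
Then A·2^1 = 8 gives A = 4, and g(n) = 4·2^n.

2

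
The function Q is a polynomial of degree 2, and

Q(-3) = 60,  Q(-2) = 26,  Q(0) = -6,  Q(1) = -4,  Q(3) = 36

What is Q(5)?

Write Q(n) = an² + bn + c; the 5 given values yield a linear system in the 3 coefficients.
Solving, Q(n) = 6n² - 4n - 6.
Then Q(5) = 124.

124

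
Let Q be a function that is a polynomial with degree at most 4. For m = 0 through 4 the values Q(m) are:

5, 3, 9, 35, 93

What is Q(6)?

353

Write Q(m) = am^4 + bm³ + cm² + dm + e; the 5 given values yield a linear system in the 5 coefficients.
Solving, the leading coefficient vanishes, and Q(m) = 2m³ - 2m² - 2m + 5.
Then Q(6) = 353.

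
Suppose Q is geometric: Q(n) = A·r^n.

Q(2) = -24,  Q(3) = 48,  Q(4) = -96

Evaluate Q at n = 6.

Consecutive ratio: 48/(-24) = -2, and -96/48 = -2, so r = -2.
Then A·(-2)^2 = -24 gives A = -6, and Q(n) = -6·(-2)^n.
Q(6) = -6·(-2)^6 = -384.

-384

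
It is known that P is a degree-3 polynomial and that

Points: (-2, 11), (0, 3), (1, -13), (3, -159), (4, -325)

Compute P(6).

Write P(t) = at³ + bt² + ct + d; the 5 given values yield a linear system in the 4 coefficients.
Solving, P(t) = -3t³ - 7t² - 6t + 3.
Then P(6) = -933.

-933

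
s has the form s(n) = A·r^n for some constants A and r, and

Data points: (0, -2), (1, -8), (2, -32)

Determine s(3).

-128

Consecutive ratio: -8/(-2) = 4, and -32/(-8) = 4, so r = 4.
Then A·4^0 = -2 gives A = -2, and s(n) = -2·4^n.
s(3) = -2·4^3 = -128.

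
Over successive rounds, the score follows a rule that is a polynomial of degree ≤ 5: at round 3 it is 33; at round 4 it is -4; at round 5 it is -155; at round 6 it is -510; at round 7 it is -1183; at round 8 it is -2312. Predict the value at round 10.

Write the value at k as P(k).
First differences: -37, -151, -355, -673, -1129. Second differences: -114, -204, -318, -456. Third differences: -90, -114, -138. Fourth differences: -24, -24.
Level-4 differences are constant, so P has degree 4.
Fitting a degree-4 polynomial gives P(k) = -k^4 + 3k³ + 4k² - k.
Then P(10) = -6610.

-6610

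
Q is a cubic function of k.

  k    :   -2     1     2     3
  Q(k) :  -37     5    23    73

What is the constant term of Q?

Write Q(k) = ak³ + bk² + ck + d; the 4 given values yield a linear system in the 4 coefficients.
Solving, Q(k) = 3k³ - 2k² + 3k + 1.
The constant term is Q(0) = 1.

1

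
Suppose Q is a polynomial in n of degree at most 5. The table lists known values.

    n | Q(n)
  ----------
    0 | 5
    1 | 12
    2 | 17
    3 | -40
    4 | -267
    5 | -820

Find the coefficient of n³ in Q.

2

Write Q(n) = an^5 + bn^4 + cn³ + dn² + en + p; the 6 given values yield a linear system in the 6 coefficients.
Solving, the leading coefficient vanishes, and Q(n) = -2n^4 + 2n³ + 7n² + 5.
The coefficient of n³ is 2.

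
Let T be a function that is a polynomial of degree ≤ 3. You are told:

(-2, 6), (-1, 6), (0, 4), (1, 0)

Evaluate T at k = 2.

First differences: 0, -2, -4. Second differences: -2, -2.
Level-2 differences are constant, so T has degree 2.
Fitting a degree-2 polynomial gives T(k) = -k² - 3k + 4.
Then T(2) = -6.

-6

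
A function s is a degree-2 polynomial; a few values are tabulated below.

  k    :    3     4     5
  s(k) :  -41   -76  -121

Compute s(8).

-316

Write s(k) = ak² + bk + c; the 3 given values yield a linear system in the 3 coefficients.
Solving, s(k) = -5k² + 4.
Then s(8) = -316.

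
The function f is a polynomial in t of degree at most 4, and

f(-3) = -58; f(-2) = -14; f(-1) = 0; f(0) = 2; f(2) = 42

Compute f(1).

Write f(t) = at^4 + bt³ + ct² + dt + e; the 5 given values yield a linear system in the 5 coefficients.
Solving, the leading coefficient vanishes, and f(t) = 3t³ + 3t² + 2t + 2.
Then f(1) = 10.

10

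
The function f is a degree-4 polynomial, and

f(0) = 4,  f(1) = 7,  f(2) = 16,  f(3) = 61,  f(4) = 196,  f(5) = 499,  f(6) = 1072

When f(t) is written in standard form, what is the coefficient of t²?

-1

First differences: 3, 9, 45, 135, 303, 573. Second differences: 6, 36, 90, 168, 270. Third differences: 30, 54, 78, 102. Fourth differences: 24, 24, 24.
Level-4 differences are constant, so f has degree 4.
Fitting a degree-4 polynomial gives f(t) = t^4 - t³ - t² + 4t + 4.
The coefficient of t² is -1.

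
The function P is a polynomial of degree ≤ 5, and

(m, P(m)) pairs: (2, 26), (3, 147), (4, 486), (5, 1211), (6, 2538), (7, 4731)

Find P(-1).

11

First differences: 121, 339, 725, 1327, 2193. Second differences: 218, 386, 602, 866. Third differences: 168, 216, 264. Fourth differences: 48, 48.
Level-4 differences are constant, so P has degree 4.
Fitting a degree-4 polynomial gives P(m) = 2m^4 - m² - 4m + 6.
Then P(-1) = 11.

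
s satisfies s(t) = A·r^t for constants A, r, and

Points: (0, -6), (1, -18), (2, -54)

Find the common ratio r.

Consecutive ratio: -18/(-6) = 3, and -54/(-18) = 3, so r = 3.
Then A·3^0 = -6 gives A = -6, and s(t) = -6·3^t.

3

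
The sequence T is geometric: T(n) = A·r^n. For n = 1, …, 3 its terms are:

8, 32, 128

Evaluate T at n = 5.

Consecutive ratio: 32/8 = 4, and 128/32 = 4, so r = 4.
Then A·4^1 = 8 gives A = 2, and T(n) = 2·4^n.
T(5) = 2·4^5 = 2048.

2048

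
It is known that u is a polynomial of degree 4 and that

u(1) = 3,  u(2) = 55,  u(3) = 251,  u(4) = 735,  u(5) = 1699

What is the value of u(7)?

6075

Write u(n) = an^4 + bn³ + cn² + dn + e; the 5 given values yield a linear system in the 5 coefficients.
Solving, u(n) = 2n^4 + 4n³ - 2n² - 1.
Then u(7) = 6075.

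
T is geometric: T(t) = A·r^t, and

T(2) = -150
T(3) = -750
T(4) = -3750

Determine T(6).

Consecutive ratio: -750/(-150) = 5, and -3750/(-750) = 5, so r = 5.
Then A·5^2 = -150 gives A = -6, and T(t) = -6·5^t.
T(6) = -6·5^6 = -93750.

-93750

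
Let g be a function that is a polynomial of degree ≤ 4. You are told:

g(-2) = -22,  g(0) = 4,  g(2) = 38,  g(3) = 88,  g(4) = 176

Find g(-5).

Write g(m) = am^4 + bm³ + cm² + dm + e; the 5 given values yield a linear system in the 5 coefficients.
Solving, the leading coefficient vanishes, and g(m) = 2m³ + m² + 7m + 4.
Then g(-5) = -256.

-256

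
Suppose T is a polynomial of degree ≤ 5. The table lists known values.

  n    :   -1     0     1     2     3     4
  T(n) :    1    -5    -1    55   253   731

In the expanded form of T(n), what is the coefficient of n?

-4

First differences: -6, 4, 56, 198, 478. Second differences: 10, 52, 142, 280. Third differences: 42, 90, 138. Fourth differences: 48, 48.
Level-4 differences are constant, so T has degree 4.
Fitting a degree-4 polynomial gives T(n) = 2n^4 + 3n³ + 3n² - 4n - 5.
The coefficient of n is -4.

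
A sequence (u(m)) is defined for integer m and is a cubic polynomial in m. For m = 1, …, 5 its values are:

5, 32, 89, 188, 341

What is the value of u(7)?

857

Write u(m) = am³ + bm² + cm + d; the 5 given values yield a linear system in the 4 coefficients.
Solving, u(m) = 2m³ + 3m² + 4m - 4.
Then u(7) = 857.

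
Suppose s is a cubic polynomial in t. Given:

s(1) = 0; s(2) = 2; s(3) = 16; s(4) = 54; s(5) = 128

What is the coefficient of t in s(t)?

6

Write s(t) = at³ + bt² + ct + d; the 5 given values yield a linear system in the 4 coefficients.
Solving, s(t) = 2t³ - 6t² + 6t - 2.
The coefficient of t is 6.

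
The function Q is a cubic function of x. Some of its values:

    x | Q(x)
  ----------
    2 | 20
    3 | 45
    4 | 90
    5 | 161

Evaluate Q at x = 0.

Write Q(x) = ax³ + bx² + cx + d; the 4 given values yield a linear system in the 4 coefficients.
Solving, Q(x) = x³ + x² + x + 6.
Then Q(0) = 6.

6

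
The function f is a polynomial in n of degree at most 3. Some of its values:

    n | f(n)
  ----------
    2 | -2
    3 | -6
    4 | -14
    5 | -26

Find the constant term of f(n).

-6

First differences: -4, -8, -12. Second differences: -4, -4.
Level-2 differences are constant, so f has degree 2.
Fitting a degree-2 polynomial gives f(n) = -2n² + 6n - 6.
The constant term is f(0) = -6.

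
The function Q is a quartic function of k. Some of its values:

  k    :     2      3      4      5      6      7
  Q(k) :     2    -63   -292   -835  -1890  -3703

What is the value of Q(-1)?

First differences: -65, -229, -543, -1055, -1813. Second differences: -164, -314, -512, -758. Third differences: -150, -198, -246. Fourth differences: -48, -48.
Level-4 differences are constant, so Q has degree 4.
Fitting a degree-4 polynomial gives Q(k) = -2k^4 + 3k³ + k² + 3k.
Then Q(-1) = -7.

-7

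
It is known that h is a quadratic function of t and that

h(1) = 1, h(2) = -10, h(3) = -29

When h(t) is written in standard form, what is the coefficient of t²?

-4

Write h(t) = at² + bt + c; the 3 given values yield a linear system in the 3 coefficients.
Solving, h(t) = -4t² + t + 4.
The coefficient of t² is -4.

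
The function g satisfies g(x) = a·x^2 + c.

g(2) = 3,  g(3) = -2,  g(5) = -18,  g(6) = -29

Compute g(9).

From g(2) = 3 and g(3) = -2: 4a + c = 3 and 9a + c = -2.
Subtracting: 5a = -5, so a = -1; then c = 3 − (-1)·4 = 7.
So g(x) = -1x² + 7, and g(9) = -74.

-74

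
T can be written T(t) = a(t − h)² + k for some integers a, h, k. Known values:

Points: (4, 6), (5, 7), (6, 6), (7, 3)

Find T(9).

-9

First differences 1, -1, -3; second difference -2 = 2a, so a = -1.
Expanding, the t-coefficient is −2ah = 2h; matching it to the data gives h = 5, and then k = 7.
So T(t) = -1(t − 5)² + 7.
T(9) = -1·4² + 7 = -9.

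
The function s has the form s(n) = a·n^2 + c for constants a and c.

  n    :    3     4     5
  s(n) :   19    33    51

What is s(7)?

From s(3) = 19 and s(4) = 33: 9a + c = 19 and 16a + c = 33.
Subtracting: 7a = 14, so a = 2; then c = 19 − 2·9 = 1.
So s(n) = 2n² + 1, and s(7) = 99.

99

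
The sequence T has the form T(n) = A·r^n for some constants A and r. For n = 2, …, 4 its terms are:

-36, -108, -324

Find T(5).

-972

Consecutive ratio: -108/(-36) = 3, and -324/(-108) = 3, so r = 3.
Then A·3^2 = -36 gives A = -4, and T(n) = -4·3^n.
T(5) = -4·3^5 = -972.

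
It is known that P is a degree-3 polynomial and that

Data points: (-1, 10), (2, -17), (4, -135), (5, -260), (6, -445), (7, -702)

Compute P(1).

Write P(x) = ax³ + bx² + cx + d; the 6 given values yield a linear system in the 4 coefficients.
Solving, P(x) = -2x³ - 3x + 5.
Then P(1) = 0.

0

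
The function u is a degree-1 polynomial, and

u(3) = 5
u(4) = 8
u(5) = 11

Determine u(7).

First differences: 3, 3.
Level-1 differences are constant, so u has degree 1.
Fitting a degree-1 polynomial gives u(m) = 3m - 4.
Then u(7) = 17.

17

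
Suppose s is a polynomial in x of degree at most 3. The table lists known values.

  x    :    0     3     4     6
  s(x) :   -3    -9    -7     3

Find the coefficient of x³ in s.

Write s(x) = ax³ + bx² + cx + d; the 4 given values yield a linear system in the 4 coefficients.
Solving, the leading coefficient vanishes, and s(x) = x² - 5x - 3.
The coefficient of x³ is 0.

0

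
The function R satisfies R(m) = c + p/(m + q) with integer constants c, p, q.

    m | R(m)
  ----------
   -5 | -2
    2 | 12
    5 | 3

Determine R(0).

-12

(R(m) − c)(m + q) = p for each data point; the three points give a linear system in c and q, then p follows.
Solving: c = 0, q = -1, p = 12, so R(m) = 12/(m − 1).
Then R(0) = 0 + 12/(-1) = -12.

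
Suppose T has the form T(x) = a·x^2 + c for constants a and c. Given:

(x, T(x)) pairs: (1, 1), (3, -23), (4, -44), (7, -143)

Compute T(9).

From T(1) = 1 and T(3) = -23: 1a + c = 1 and 9a + c = -23.
Subtracting: 8a = -24, so a = -3; then c = 1 − (-3)·1 = 4.
So T(x) = -3x² + 4, and T(9) = -239.

-239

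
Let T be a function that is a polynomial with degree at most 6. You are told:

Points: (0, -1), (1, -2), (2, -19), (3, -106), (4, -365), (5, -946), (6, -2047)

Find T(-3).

Write T(m) = am^6 + bm^5 + cm^4 + dm³ + em² + pm + q; the 7 given values yield a linear system in the 7 coefficients.
Solving, the top 2 coefficients vanish, and T(m) = -2m^4 + 3m³ - 3m² + m - 1.
Then T(-3) = -274.

-274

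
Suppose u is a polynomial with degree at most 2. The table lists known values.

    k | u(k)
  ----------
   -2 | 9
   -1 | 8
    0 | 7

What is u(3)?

4

First differences: -1, -1.
Level-1 differences are constant, so u has degree 1.
Fitting a degree-1 polynomial gives u(k) = -k + 7.
Then u(3) = 4.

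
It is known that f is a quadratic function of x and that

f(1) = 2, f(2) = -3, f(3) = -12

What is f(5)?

Write f(x) = ax² + bx + c; the 3 given values yield a linear system in the 3 coefficients.
Solving, f(x) = -2x² + x + 3.
Then f(5) = -42.

-42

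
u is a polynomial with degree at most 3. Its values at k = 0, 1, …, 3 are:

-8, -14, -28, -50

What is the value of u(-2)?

-20

Write u(k) = ak³ + bk² + ck + d; the 4 given values yield a linear system in the 4 coefficients.
Solving, the leading coefficient vanishes, and u(k) = -4k² - 2k - 8.
Then u(-2) = -20.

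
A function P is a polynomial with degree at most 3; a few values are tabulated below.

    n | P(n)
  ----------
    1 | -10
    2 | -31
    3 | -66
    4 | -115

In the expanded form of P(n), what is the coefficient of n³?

First differences: -21, -35, -49. Second differences: -14, -14.
Level-2 differences are constant, so P has degree 2.
Fitting a degree-2 polynomial gives P(n) = -7n² - 3.
The coefficient of n³ is 0.

0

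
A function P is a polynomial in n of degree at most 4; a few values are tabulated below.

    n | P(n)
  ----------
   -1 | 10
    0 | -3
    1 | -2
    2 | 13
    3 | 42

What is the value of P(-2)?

37

Write P(n) = an^4 + bn³ + cn² + dn + e; the 5 given values yield a linear system in the 5 coefficients.
Solving, the top 2 coefficients vanish, and P(n) = 7n² - 6n - 3.
Then P(-2) = 37.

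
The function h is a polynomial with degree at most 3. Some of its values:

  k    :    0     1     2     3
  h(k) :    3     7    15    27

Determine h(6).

87

First differences: 4, 8, 12. Second differences: 4, 4.
Level-2 differences are constant, so h has degree 2.
Fitting a degree-2 polynomial gives h(k) = 2k² + 2k + 3.
Then h(6) = 87.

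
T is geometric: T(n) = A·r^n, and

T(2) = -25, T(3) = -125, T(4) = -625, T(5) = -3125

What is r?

5

Consecutive ratio: -125/(-25) = 5, and -625/(-125) = 5, so r = 5.
Then A·5^2 = -25 gives A = -1, and T(n) = -1·5^n.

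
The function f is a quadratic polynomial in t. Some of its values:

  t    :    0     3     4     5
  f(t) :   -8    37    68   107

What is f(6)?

154

Write f(t) = at² + bt + c; the 4 given values yield a linear system in the 3 coefficients.
Solving, f(t) = 4t² + 3t - 8.
Then f(6) = 154.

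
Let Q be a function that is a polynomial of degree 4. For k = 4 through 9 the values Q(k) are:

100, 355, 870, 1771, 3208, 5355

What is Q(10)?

First differences: 255, 515, 901, 1437, 2147. Second differences: 260, 386, 536, 710. Third differences: 126, 150, 174. Fourth differences: 24, 24.
Level-4 differences are constant, so Q has degree 4.
Extending the table by one column gives the next first difference 3055, so Q(10) = 5355 + 3055 = 8410.

8410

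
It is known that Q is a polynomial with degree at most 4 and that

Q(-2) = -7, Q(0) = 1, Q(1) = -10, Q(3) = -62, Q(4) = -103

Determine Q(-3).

Write Q(n) = an^4 + bn³ + cn² + dn + e; the 5 given values yield a linear system in the 5 coefficients.
Solving, the top 2 coefficients vanish, and Q(n) = -5n² - 6n + 1.
Then Q(-3) = -26.

-26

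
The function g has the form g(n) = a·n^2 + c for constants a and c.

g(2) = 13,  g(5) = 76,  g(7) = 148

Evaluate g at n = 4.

49

From g(2) = 13 and g(5) = 76: 4a + c = 13 and 25a + c = 76.
Subtracting: 21a = 63, so a = 3; then c = 13 − 3·4 = 1.
So g(n) = 3n² + 1, and g(4) = 49.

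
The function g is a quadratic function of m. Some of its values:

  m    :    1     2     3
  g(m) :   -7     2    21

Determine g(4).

Write g(m) = am² + bm + c; the 3 given values yield a linear system in the 3 coefficients.
Solving, g(m) = 5m² - 6m - 6.
Then g(4) = 50.

50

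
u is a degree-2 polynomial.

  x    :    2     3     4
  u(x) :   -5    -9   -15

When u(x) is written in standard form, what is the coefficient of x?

1

Write u(x) = ax² + bx + c; the 3 given values yield a linear system in the 3 coefficients.
Solving, u(x) = -x² + x - 3.
The coefficient of x is 1.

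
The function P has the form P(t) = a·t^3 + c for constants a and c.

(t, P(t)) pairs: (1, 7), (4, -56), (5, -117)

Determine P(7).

-335

From P(1) = 7 and P(4) = -56: 1a + c = 7 and 64a + c = -56.
Subtracting: 63a = -63, so a = -1; then c = 7 − (-1)·1 = 8.
So P(t) = -1t³ + 8, and P(7) = -335.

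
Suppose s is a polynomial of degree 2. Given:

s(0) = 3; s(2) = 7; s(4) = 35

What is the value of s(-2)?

23

Write s(x) = ax² + bx + c; the 3 given values yield a linear system in the 3 coefficients.
Solving, s(x) = 3x² - 4x + 3.
Then s(-2) = 23.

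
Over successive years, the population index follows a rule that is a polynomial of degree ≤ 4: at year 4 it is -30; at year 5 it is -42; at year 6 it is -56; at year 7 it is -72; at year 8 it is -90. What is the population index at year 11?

Write the value at m as f(m).
First differences: -12, -14, -16, -18. Second differences: -2, -2, -2.
Level-2 differences are constant, so f has degree 2.
Fitting a degree-2 polynomial gives f(m) = -m² - 3m - 2.
Then f(11) = -156.

-156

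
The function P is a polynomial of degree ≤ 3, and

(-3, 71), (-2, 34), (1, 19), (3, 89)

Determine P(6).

314

Write P(m) = am³ + bm² + cm + d; the 4 given values yield a linear system in the 4 coefficients.
Solving, the leading coefficient vanishes, and P(m) = 8m² + 3m + 8.
Then P(6) = 314.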